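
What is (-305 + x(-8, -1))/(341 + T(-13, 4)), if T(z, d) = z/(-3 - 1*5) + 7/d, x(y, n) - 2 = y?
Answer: -2488/2755 ≈ -0.90309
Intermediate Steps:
x(y, n) = 2 + y
T(z, d) = 7/d - z/8 (T(z, d) = z/(-3 - 5) + 7/d = z/(-8) + 7/d = z*(-1/8) + 7/d = -z/8 + 7/d = 7/d - z/8)
(-305 + x(-8, -1))/(341 + T(-13, 4)) = (-305 + (2 - 8))/(341 + (7/4 - 1/8*(-13))) = (-305 - 6)/(341 + (7*(1/4) + 13/8)) = -311/(341 + (7/4 + 13/8)) = -311/(341 + 27/8) = -311/2755/8 = -311*8/2755 = -2488/2755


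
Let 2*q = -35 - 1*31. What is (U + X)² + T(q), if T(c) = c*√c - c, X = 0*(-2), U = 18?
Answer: 357 - 33*I*√33 ≈ 357.0 - 189.57*I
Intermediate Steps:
q = -33 (q = (-35 - 1*31)/2 = (-35 - 31)/2 = (½)*(-66) = -33)
X = 0
T(c) = c^(3/2) - c
(U + X)² + T(q) = (18 + 0)² + ((-33)^(3/2) - 1*(-33)) = 18² + (-33*I*√33 + 33) = 324 + (33 - 33*I*√33) = 357 - 33*I*√33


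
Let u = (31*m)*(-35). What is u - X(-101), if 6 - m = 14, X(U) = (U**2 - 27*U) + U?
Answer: -4147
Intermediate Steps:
X(U) = U**2 - 26*U
m = -8 (m = 6 - 1*14 = 6 - 14 = -8)
u = 8680 (u = (31*(-8))*(-35) = -248*(-35) = 8680)
u - X(-101) = 8680 - (-101)*(-26 - 101) = 8680 - (-101)*(-127) = 8680 - 1*12827 = 8680 - 12827 = -4147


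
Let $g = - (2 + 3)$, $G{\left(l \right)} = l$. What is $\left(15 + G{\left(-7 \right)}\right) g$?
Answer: $-40$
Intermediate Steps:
$g = -5$ ($g = \left(-1\right) 5 = -5$)
$\left(15 + G{\left(-7 \right)}\right) g = \left(15 - 7\right) \left(-5\right) = 8 \left(-5\right) = -40$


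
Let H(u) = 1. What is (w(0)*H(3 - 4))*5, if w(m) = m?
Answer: 0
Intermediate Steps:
(w(0)*H(3 - 4))*5 = (0*1)*5 = 0*5 = 0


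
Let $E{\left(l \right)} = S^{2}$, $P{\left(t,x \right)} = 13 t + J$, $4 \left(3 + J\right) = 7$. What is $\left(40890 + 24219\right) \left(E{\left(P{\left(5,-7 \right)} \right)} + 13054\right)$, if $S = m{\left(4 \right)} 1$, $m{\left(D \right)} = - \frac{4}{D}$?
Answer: $849997995$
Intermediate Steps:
$J = - \frac{5}{4}$ ($J = -3 + \frac{1}{4} \cdot 7 = -3 + \frac{7}{4} = - \frac{5}{4} \approx -1.25$)
$S = -1$ ($S = - \frac{4}{4} \cdot 1 = \left(-4\right) \frac{1}{4} \cdot 1 = \left(-1\right) 1 = -1$)
$P{\left(t,x \right)} = - \frac{5}{4} + 13 t$ ($P{\left(t,x \right)} = 13 t - \frac{5}{4} = - \frac{5}{4} + 13 t$)
$E{\left(l \right)} = 1$ ($E{\left(l \right)} = \left(-1\right)^{2} = 1$)
$\left(40890 + 24219\right) \left(E{\left(P{\left(5,-7 \right)} \right)} + 13054\right) = \left(40890 + 24219\right) \left(1 + 13054\right) = 65109 \cdot 13055 = 849997995$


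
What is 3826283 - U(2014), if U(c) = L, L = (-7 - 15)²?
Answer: 3825799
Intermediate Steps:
L = 484 (L = (-22)² = 484)
U(c) = 484
3826283 - U(2014) = 3826283 - 1*484 = 3826283 - 484 = 3825799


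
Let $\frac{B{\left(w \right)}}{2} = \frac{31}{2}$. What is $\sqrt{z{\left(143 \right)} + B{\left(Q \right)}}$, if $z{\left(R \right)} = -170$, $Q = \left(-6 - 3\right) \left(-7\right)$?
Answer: $i \sqrt{139} \approx 11.79 i$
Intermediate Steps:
$Q = 63$ ($Q = \left(-9\right) \left(-7\right) = 63$)
$B{\left(w \right)} = 31$ ($B{\left(w \right)} = 2 \cdot \frac{31}{2} = 31$)
$\sqrt{z{\left(143 \right)} + B{\left(Q \right)}} = \sqrt{-170 + 31} = \sqrt{-139} = i \sqrt{139}$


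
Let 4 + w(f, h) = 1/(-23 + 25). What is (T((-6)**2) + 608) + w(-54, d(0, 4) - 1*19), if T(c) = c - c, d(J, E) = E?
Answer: 1209/2 ≈ 604.50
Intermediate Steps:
w(f, h) = -7/2 (w(f, h) = -4 + 1/(-23 + 25) = -4 + 1/2 = -7/2)
T(c) = 0
(T((-6)**2) + 608) + w(-54, d(0, 4) - 1*19) = (0 + 608) - 7/2 = 608 - 7/2 = 1209/2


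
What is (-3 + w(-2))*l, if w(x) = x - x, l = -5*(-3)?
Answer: -45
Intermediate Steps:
l = 15
w(x) = 0
(-3 + w(-2))*l = (-3 + 0)*15 = -3*15 = -45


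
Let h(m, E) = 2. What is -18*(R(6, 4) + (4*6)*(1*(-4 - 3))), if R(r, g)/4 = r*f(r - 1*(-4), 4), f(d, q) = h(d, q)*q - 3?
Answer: 864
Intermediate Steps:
f(d, q) = -3 + 2*q (f(d, q) = 2*q - 3 = -3 + 2*q)
R(r, g) = 20*r (R(r, g) = 4*(r*(-3 + 2*4)) = 4*(r*(-3 + 8)) = 4*(r*5) = 4*(5*r) = 20*r)
-18*(R(6, 4) + (4*6)*(1*(-4 - 3))) = -18*(20*6 + (4*6)*(1*(-4 - 3))) = -18*(120 + 24*(1*(-7))) = -18*(120 + 24*(-7)) = -18*(120 - 168) = -18*(-48) = 864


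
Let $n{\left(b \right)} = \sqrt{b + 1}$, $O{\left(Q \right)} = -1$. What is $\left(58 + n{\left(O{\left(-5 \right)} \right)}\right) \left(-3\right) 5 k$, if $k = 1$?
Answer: $-870$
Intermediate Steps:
$n{\left(b \right)} = \sqrt{1 + b}$
$\left(58 + n{\left(O{\left(-5 \right)} \right)}\right) \left(-3\right) 5 k = \left(58 + \sqrt{1 - 1}\right) \left(-3\right) 5 \cdot 1 = \left(58 + \sqrt{0}\right) \left(\left(-15\right) 1\right) = \left(58 + 0\right) \left(-15\right) = 58 \left(-15\right) = -870$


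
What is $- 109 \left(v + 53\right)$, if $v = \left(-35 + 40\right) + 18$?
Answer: $-8284$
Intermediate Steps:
$v = 23$ ($v = 5 + 18 = 23$)
$- 109 \left(v + 53\right) = - 109 \left(23 + 53\right) = \left(-109\right) 76 = -8284$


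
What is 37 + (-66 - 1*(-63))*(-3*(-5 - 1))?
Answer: -17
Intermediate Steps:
37 + (-66 - 1*(-63))*(-3*(-5 - 1)) = 37 + (-66 + 63)*(-3*(-6)) = 37 - 3*18 = 37 - 54 = -17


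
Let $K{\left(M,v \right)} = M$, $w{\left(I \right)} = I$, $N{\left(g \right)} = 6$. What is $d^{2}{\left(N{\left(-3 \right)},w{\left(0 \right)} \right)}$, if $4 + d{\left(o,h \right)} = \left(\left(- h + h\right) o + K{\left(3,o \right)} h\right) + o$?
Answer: $4$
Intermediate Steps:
$d{\left(o,h \right)} = -4 + o + 3 h$ ($d{\left(o,h \right)} = -4 + \left(\left(\left(- h + h\right) o + 3 h\right) + o\right) = -4 + \left(\left(0 o + 3 h\right) + o\right) = -4 + \left(\left(0 + 3 h\right) + o\right) = -4 + \left(3 h + o\right) = -4 + \left(o + 3 h\right) = -4 + o + 3 h$)
$d^{2}{\left(N{\left(-3 \right)},w{\left(0 \right)} \right)} = \left(-4 + 6 + 3 \cdot 0\right)^{2} = \left(-4 + 6 + 0\right)^{2} = 2^{2} = 4$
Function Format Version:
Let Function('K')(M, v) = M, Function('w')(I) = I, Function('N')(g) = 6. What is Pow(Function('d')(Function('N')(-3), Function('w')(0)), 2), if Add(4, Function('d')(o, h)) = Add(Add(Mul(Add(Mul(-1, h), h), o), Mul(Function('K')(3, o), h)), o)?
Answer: 4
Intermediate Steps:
Function('d')(o, h) = Add(-4, o, Mul(3, h)) (Function('d')(o, h) = Add(-4, Add(Add(Mul(Add(Mul(-1, h), h), o), Mul(3, h)), o)) = Add(-4, Add(Add(Mul(0, o), Mul(3, h)), o)) = Add(-4, Add(Add(0, Mul(3, h)), o)) = Add(-4, Add(Mul(3, h), o)) = Add(-4, Add(o, Mul(3, h))) = Add(-4, o, Mul(3, h)))
Pow(Function('d')(Function('N')(-3), Function('w')(0)), 2) = Pow(Add(-4, 6, Mul(3, 0)), 2) = Pow(Add(-4, 6, 0), 2) = Pow(2, 2) = 4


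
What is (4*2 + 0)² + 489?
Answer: 553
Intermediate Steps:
(4*2 + 0)² + 489 = (8 + 0)² + 489 = 8² + 489 = 64 + 489 = 553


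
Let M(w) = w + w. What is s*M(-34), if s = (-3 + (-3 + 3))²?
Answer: -612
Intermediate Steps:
s = 9 (s = (-3 + 0)² = (-3)² = 9)
M(w) = 2*w
s*M(-34) = 9*(2*(-34)) = 9*(-68) = -612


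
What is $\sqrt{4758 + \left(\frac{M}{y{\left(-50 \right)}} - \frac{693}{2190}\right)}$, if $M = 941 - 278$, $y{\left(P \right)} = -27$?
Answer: $\frac{\sqrt{22700555230}}{2190} \approx 68.798$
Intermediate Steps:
$M = 663$ ($M = 941 - 278 = 663$)
$\sqrt{4758 + \left(\frac{M}{y{\left(-50 \right)}} - \frac{693}{2190}\right)} = \sqrt{4758 + \left(\frac{663}{-27} - \frac{693}{2190}\right)} = \sqrt{4758 + \left(663 \left(- \frac{1}{27}\right) - \frac{231}{730}\right)} = \sqrt{4758 - \frac{163409}{6570}} = \sqrt{\frac{31096651}{6570}} = \frac{\sqrt{22700555230}}{2190}$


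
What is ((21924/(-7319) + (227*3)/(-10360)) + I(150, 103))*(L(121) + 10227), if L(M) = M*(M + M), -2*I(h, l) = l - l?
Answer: -9170705772411/75824840 ≈ -1.2095e+5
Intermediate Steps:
I(h, l) = 0 (I(h, l) = -(l - l)/2 = -½*0 = 0)
L(M) = 2*M² (L(M) = M*(2*M) = 2*M²)
((21924/(-7319) + (227*3)/(-10360)) + I(150, 103))*(L(121) + 10227) = ((21924/(-7319) + (227*3)/(-10360)) + 0)*(2*121² + 10227) = ((21924*(-1/7319) + 681*(-1/10360)) + 0)*(2*14641 + 10227) = ((-21924/7319 - 681/10360) + 0)*(29282 + 10227) = (-232116879/75824840 + 0)*39509 = -232116879/75824840*39509 = -9170705772411/75824840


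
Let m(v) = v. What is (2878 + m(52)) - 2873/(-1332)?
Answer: 3905633/1332 ≈ 2932.2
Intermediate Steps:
(2878 + m(52)) - 2873/(-1332) = (2878 + 52) - 2873/(-1332) = 2930 - 2873*(-1/1332) = 2930 + 2873/1332 = 3905633/1332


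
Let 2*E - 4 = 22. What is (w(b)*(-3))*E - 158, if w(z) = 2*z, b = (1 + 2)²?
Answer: -860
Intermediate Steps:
E = 13 (E = 2 + (½)*22 = 2 + 11 = 13)
b = 9 (b = 3² = 9)
(w(b)*(-3))*E - 158 = ((2*9)*(-3))*13 - 158 = (18*(-3))*13 - 158 = -54*13 - 158 = -702 - 158 = -860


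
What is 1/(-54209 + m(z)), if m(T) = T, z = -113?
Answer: -1/54322 ≈ -1.8409e-5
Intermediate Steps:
1/(-54209 + m(z)) = 1/(-54209 - 113) = 1/(-54322) = -1/54322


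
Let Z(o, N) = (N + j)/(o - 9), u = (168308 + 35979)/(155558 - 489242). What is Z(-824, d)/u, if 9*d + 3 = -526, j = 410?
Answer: 117197236/170171071 ≈ 0.68870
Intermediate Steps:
d = -529/9 (d = -⅓ + (⅑)*(-526) = -⅓ - 526/9 = -529/9 ≈ -58.778)
u = -204287/333684 (u = 204287/(-333684) = 204287*(-1/333684) = -204287/333684 ≈ -0.61222)
Z(o, N) = (410 + N)/(-9 + o) (Z(o, N) = (N + 410)/(o - 9) = (410 + N)/(-9 + o))
Z(-824, d)/u = ((410 - 529/9)/(-9 - 824))/(-204287/333684) = ((3161/9)/(-833))*(-333684/204287) = -1/833*3161/9*(-333684/204287) = -3161/7497*(-333684/204287) = 117197236/170171071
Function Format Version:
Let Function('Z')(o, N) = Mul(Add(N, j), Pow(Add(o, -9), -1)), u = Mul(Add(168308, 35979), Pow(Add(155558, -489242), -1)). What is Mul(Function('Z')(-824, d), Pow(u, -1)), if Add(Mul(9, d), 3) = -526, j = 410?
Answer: Rational(117197236, 170171071) ≈ 0.68870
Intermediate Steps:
d = Rational(-529, 9) (d = Add(Rational(-1, 3), Mul(Rational(1, 9), -526)) = Add(Rational(-1, 3), Rational(-526, 9)) = Rational(-529, 9) ≈ -58.778)
u = Rational(-204287, 333684) (u = Mul(204287, Pow(-333684, -1)) = Mul(204287, Rational(-1, 333684)) = Rational(-204287, 333684) ≈ -0.61222)
Function('Z')(o, N) = Mul(Pow(Add(-9, o), -1), Add(410, N)) (Function('Z')(o, N) = Mul(Add(N, 410), Pow(Add(o, -9), -1)) = Mul(Add(410, N), Pow(Add(-9, o), -1)) = Mul(Pow(Add(-9, o), -1), Add(410, N)))
Mul(Function('Z')(-824, d), Pow(u, -1)) = Mul(Mul(Pow(Add(-9, -824), -1), Add(410, Rational(-529, 9))), Pow(Rational(-204287, 333684), -1)) = Mul(Mul(Pow(-833, -1), Rational(3161, 9)), Rational(-333684, 204287)) = Mul(Mul(Rational(-1, 833), Rational(3161, 9)), Rational(-333684, 204287)) = Mul(Rational(-3161, 7497), Rational(-333684, 204287)) = Rational(117197236, 170171071)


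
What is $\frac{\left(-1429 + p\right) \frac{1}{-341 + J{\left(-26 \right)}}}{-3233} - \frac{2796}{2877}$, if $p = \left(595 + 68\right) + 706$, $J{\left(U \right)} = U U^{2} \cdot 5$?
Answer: $- \frac{12658271096}{13024977847} \approx -0.97185$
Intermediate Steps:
$J{\left(U \right)} = 5 U^{3}$ ($J{\left(U \right)} = U^{3} \cdot 5 = 5 U^{3}$)
$p = 1369$ ($p = 663 + 706 = 1369$)
$\frac{\left(-1429 + p\right) \frac{1}{-341 + J{\left(-26 \right)}}}{-3233} - \frac{2796}{2877} = \frac{\left(-1429 + 1369\right) \frac{1}{-341 + 5 \left(-26\right)^{3}}}{-3233} - \frac{2796}{2877} = - \frac{60}{-341 + 5 \left(-17576\right)} \left(- \frac{1}{3233}\right) - \frac{932}{959} = - \frac{60}{-341 - 87880} \left(- \frac{1}{3233}\right) - \frac{932}{959} = - \frac{60}{-88221} \left(- \frac{1}{3233}\right) - \frac{932}{959} = \left(-60\right) \left(- \frac{1}{88221}\right) \left(- \frac{1}{3233}\right) - \frac{932}{959} = \frac{20}{29407} \left(- \frac{1}{3233}\right) - \frac{932}{959} = - \frac{20}{95072831} - \frac{932}{959} = - \frac{12658271096}{13024977847}$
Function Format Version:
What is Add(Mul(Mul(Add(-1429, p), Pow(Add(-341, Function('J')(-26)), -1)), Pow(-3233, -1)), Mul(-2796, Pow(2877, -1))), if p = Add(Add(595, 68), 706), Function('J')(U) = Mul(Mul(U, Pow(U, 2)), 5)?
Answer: Rational(-12658271096, 13024977847) ≈ -0.97185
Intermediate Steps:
Function('J')(U) = Mul(5, Pow(U, 3)) (Function('J')(U) = Mul(Pow(U, 3), 5) = Mul(5, Pow(U, 3)))
p = 1369 (p = Add(663, 706) = 1369)
Add(Mul(Mul(Add(-1429, p), Pow(Add(-341, Function('J')(-26)), -1)), Pow(-3233, -1)), Mul(-2796, Pow(2877, -1))) = Add(Mul(Mul(Add(-1429, 1369), Pow(Add(-341, Mul(5, Pow(-26, 3))), -1)), Pow(-3233, -1)), Mul(-2796, Pow(2877, -1))) = Add(Mul(Mul(-60, Pow(Add(-341, Mul(5, -17576)), -1)), Rational(-1, 3233)), Mul(-2796, Rational(1, 2877))) = Add(Mul(Mul(-60, Pow(Add(-341, -87880), -1)), Rational(-1, 3233)), Rational(-932, 959)) = Add(Mul(Mul(-60, Pow(-88221, -1)), Rational(-1, 3233)), Rational(-932, 959)) = Add(Mul(Mul(-60, Rational(-1, 88221)), Rational(-1, 3233)), Rational(-932, 959)) = Add(Mul(Rational(20, 29407), Rational(-1, 3233)), Rational(-932, 959)) = Add(Rational(-20, 95072831), Rational(-932, 959)) = Rational(-12658271096, 13024977847)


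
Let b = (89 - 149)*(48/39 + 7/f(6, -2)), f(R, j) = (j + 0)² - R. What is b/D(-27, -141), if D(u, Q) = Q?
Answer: -590/611 ≈ -0.96563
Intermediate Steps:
f(R, j) = j² - R
b = 1770/13 (b = (89 - 149)*(48/39 + 7/((-2)² - 1*6)) = -60*(48*(1/39) + 7/(4 - 6)) = -60*(16/13 + 7/(-2)) = -60*(16/13 + 7*(-½)) = -60*(16/13 - 7/2) = -60*(-59/26) = 1770/13 ≈ 136.15)
b/D(-27, -141) = (1770/13)/(-141) = (1770/13)*(-1/141) = -590/611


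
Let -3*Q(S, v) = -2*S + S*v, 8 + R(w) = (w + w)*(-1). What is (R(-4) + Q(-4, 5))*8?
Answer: 32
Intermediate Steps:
R(w) = -8 - 2*w (R(w) = -8 + (w + w)*(-1) = -8 + (2*w)*(-1) = -8 - 2*w)
Q(S, v) = 2*S/3 - S*v/3 (Q(S, v) = -(-2*S + S*v)/3 = 2*S/3 - S*v/3)
(R(-4) + Q(-4, 5))*8 = ((-8 - 2*(-4)) + (1/3)*(-4)*(2 - 1*5))*8 = ((-8 + 8) + (1/3)*(-4)*(2 - 5))*8 = (0 + (1/3)*(-4)*(-3))*8 = (0 + 4)*8 = 4*8 = 32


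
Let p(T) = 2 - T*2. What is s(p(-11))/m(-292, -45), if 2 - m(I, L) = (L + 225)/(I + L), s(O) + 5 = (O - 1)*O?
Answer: 184339/854 ≈ 215.85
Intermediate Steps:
p(T) = 2 - 2*T
s(O) = -5 + O*(-1 + O) (s(O) = -5 + (O - 1)*O = -5 + (-1 + O)*O = -5 + O*(-1 + O))
m(I, L) = 2 - (225 + L)/(I + L) (m(I, L) = 2 - (L + 225)/(I + L) = 2 - (225 + L)/(I + L))
s(p(-11))/m(-292, -45) = (-5 + (2 - 2*(-11))² - (2 - 2*(-11)))/(((-225 - 45 + 2*(-292))/(-292 - 45))) = (-5 + (2 + 22)² - (2 + 22))/(((-225 - 45 - 584)/(-337))) = (-5 + 24² - 1*24)/((-1/337*(-854))) = (-5 + 576 - 24)/(854/337) = 547*(337/854) = 184339/854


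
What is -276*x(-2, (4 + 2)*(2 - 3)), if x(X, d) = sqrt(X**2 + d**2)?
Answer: -552*sqrt(10) ≈ -1745.6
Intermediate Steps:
-276*x(-2, (4 + 2)*(2 - 3)) = -276*sqrt((-2)**2 + ((4 + 2)*(2 - 3))**2) = -276*sqrt(4 + (6*(-1))**2) = -276*sqrt(4 + (-6)**2) = -276*sqrt(4 + 36) = -552*sqrt(10)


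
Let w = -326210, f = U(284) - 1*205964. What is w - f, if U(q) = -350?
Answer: -119896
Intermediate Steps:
f = -206314 (f = -350 - 1*205964 = -350 - 205964 = -206314)
w - f = -326210 - 1*(-206314) = -326210 + 206314 = -119896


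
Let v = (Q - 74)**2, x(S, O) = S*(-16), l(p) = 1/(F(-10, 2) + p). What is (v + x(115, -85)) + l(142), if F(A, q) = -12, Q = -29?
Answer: 1139971/130 ≈ 8769.0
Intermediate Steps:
l(p) = 1/(-12 + p)
x(S, O) = -16*S
v = 10609 (v = (-29 - 74)**2 = (-103)**2 = 10609)
(v + x(115, -85)) + l(142) = (10609 - 16*115) + 1/(-12 + 142) = (10609 - 1840) + 1/130 = 8769 + 1/130 = 1139971/130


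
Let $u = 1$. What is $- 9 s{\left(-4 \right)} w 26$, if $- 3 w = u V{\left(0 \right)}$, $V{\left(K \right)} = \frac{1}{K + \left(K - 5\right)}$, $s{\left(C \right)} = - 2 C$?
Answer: $- \frac{624}{5} \approx -124.8$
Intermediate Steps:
$V{\left(K \right)} = \frac{1}{-5 + 2 K}$ ($V{\left(K \right)} = \frac{1}{K + \left(K - 5\right)} = \frac{1}{K + \left(-5 + K\right)} = \frac{1}{-5 + 2 K}$)
$w = \frac{1}{15}$ ($w = - \frac{1 \frac{1}{-5 + 2 \cdot 0}}{3} = - \frac{1 \frac{1}{-5 + 0}}{3} = - \frac{1 \frac{1}{-5}}{3} = - \frac{1 \left(- \frac{1}{5}\right)}{3} = \left(- \frac{1}{3}\right) \left(- \frac{1}{5}\right) = \frac{1}{15} \approx 0.066667$)
$- 9 s{\left(-4 \right)} w 26 = - 9 \left(\left(-2\right) \left(-4\right)\right) \frac{1}{15} \cdot 26 = \left(-9\right) 8 \cdot \frac{1}{15} \cdot 26 = \left(-72\right) \frac{1}{15} \cdot 26 = \left(- \frac{24}{5}\right) 26 = - \frac{624}{5}$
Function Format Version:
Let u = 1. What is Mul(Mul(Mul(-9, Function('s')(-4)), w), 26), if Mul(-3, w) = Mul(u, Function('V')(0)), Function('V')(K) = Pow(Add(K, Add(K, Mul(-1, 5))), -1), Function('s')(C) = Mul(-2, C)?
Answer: Rational(-624, 5) ≈ -124.80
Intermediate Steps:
Function('V')(K) = Pow(Add(-5, Mul(2, K)), -1) (Function('V')(K) = Pow(Add(K, Add(K, -5)), -1) = Pow(Add(K, Add(-5, K)), -1) = Pow(Add(-5, Mul(2, K)), -1))
w = Rational(1, 15) (w = Mul(Rational(-1, 3), Mul(1, Pow(Add(-5, Mul(2, 0)), -1))) = Mul(Rational(-1, 3), Mul(1, Pow(Add(-5, 0), -1))) = Mul(Rational(-1, 3), Mul(1, Pow(-5, -1))) = Mul(Rational(-1, 3), Mul(1, Rational(-1, 5))) = Mul(Rational(-1, 3), Rational(-1, 5)) = Rational(1, 15) ≈ 0.066667)
Mul(Mul(Mul(-9, Function('s')(-4)), w), 26) = Mul(Mul(Mul(-9, Mul(-2, -4)), Rational(1, 15)), 26) = Mul(Mul(Mul(-9, 8), Rational(1, 15)), 26) = Mul(Mul(-72, Rational(1, 15)), 26) = Mul(Rational(-24, 5), 26) = Rational(-624, 5)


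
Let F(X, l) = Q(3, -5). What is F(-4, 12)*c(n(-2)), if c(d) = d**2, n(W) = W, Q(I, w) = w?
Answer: -20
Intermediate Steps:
F(X, l) = -5
F(-4, 12)*c(n(-2)) = -5*(-2)**2 = -5*4 = -20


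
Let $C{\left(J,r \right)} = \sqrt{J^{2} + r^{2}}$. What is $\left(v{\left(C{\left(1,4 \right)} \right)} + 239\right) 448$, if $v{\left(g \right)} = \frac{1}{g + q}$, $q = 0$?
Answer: $107072 + \frac{448 \sqrt{17}}{17} \approx 1.0718 \cdot 10^{5}$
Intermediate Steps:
$v{\left(g \right)} = \frac{1}{g}$ ($v{\left(g \right)} = \frac{1}{g + 0} = \frac{1}{g}$)
$\left(v{\left(C{\left(1,4 \right)} \right)} + 239\right) 448 = \left(\frac{1}{\sqrt{1^{2} + 4^{2}}} + 239\right) 448 = \left(\frac{1}{\sqrt{1 + 16}} + 239\right) 448 = \left(\frac{1}{\sqrt{17}} + 239\right) 448 = \left(\frac{\sqrt{17}}{17} + 239\right) 448 = \left(239 + \frac{\sqrt{17}}{17}\right) 448 = 107072 + \frac{448 \sqrt{17}}{17}$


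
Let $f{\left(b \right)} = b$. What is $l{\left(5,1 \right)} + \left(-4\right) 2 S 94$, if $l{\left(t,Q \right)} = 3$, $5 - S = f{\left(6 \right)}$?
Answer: $755$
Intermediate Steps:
$S = -1$ ($S = 5 - 6 = -1$)
$l{\left(5,1 \right)} + \left(-4\right) 2 S 94 = 3 + \left(-4\right) 2 \left(-1\right) 94 = 3 + \left(-8\right) \left(-1\right) 94 = 3 + 8 \cdot 94 = 3 + 752 = 755$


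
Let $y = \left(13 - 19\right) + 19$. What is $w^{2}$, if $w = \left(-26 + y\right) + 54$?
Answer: $1681$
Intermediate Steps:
$y = 13$ ($y = -6 + 19 = 13$)
$w = 41$ ($w = \left(-26 + 13\right) + 54 = -13 + 54 = 41$)
$w^{2} = 41^{2} = 1681$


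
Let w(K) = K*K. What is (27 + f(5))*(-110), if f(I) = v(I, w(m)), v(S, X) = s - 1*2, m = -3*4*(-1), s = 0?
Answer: -2750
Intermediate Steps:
m = 12 (m = -12*(-1) = 12)
w(K) = K²
v(S, X) = -2 (v(S, X) = 0 - 1*2 = 0 - 2 = -2)
f(I) = -2
(27 + f(5))*(-110) = (27 - 2)*(-110) = 25*(-110) = -2750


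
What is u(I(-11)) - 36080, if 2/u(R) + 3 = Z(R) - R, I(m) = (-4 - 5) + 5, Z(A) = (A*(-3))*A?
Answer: -1695762/47 ≈ -36080.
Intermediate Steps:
Z(A) = -3*A² (Z(A) = (-3*A)*A = -3*A²)
I(m) = -4 (I(m) = -9 + 5 = -4)
u(R) = 2/(-3 - R - 3*R²) (u(R) = 2/(-3 + (-3*R² - R)) = 2/(-3 + (-R - 3*R²)) = 2/(-3 - R - 3*R²))
u(I(-11)) - 36080 = -2/(3 - 4 + 3*(-4)²) - 36080 = -2/(3 - 4 + 3*16) - 36080 = -2/(3 - 4 + 48) - 36080 = -2/47 - 36080 = -1695762/47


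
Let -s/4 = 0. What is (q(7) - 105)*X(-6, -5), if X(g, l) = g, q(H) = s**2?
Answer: 630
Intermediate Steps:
s = 0 (s = -4*0 = 0)
q(H) = 0 (q(H) = 0**2 = 0)
(q(7) - 105)*X(-6, -5) = (0 - 105)*(-6) = -105*(-6) = 630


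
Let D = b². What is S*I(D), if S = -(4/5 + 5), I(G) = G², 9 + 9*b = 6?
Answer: -29/405 ≈ -0.071605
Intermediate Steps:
b = -⅓ (b = -1 + (⅑)*6 = -1 + ⅔ = -⅓ ≈ -0.33333)
D = ⅑ (D = (-⅓)² = ⅑ ≈ 0.11111)
S = -29/5 (S = -(4*(⅕) + 5) = -(⅘ + 5) = -1*29/5 = -29/5 ≈ -5.8000)
S*I(D) = -29*(⅑)²/5 = -29/5*1/81 = -29/405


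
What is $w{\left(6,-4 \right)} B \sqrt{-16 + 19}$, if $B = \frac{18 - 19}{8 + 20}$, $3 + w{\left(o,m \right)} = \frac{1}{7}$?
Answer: $\frac{5 \sqrt{3}}{49} \approx 0.17674$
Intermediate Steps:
$w{\left(o,m \right)} = - \frac{20}{7}$ ($w{\left(o,m \right)} = -3 + \frac{1}{7} = - \frac{20}{7}$)
$B = - \frac{1}{28} \approx -0.035714$
$w{\left(6,-4 \right)} B \sqrt{-16 + 19} = \left(- \frac{20}{7}\right) \left(- \frac{1}{28}\right) \sqrt{-16 + 19} = \frac{5 \sqrt{3}}{49}$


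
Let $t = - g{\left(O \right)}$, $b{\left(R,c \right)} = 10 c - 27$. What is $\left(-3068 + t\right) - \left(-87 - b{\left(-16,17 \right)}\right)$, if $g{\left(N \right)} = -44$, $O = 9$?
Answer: $-2794$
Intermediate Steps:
$b{\left(R,c \right)} = -27 + 10 c$
$t = 44$ ($t = \left(-1\right) \left(-44\right) = 44$)
$\left(-3068 + t\right) - \left(-87 - b{\left(-16,17 \right)}\right) = \left(-3068 + 44\right) - \left(-87 - \left(-27 + 10 \cdot 17\right)\right) = -3024 - \left(-87 - \left(-27 + 170\right)\right) = -3024 + \left(94 - \left(7 - 143\right)\right) = -3024 + \left(94 - -136\right) = -3024 + \left(94 + 136\right) = -3024 + 230 = -2794$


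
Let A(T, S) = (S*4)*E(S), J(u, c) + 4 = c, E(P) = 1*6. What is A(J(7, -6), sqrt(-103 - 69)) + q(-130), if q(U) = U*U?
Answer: 16900 + 48*I*sqrt(43) ≈ 16900.0 + 314.76*I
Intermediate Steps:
E(P) = 6
J(u, c) = -4 + c
q(U) = U**2
A(T, S) = 24*S (A(T, S) = (S*4)*6 = (4*S)*6 = 24*S)
A(J(7, -6), sqrt(-103 - 69)) + q(-130) = 24*sqrt(-103 - 69) + (-130)**2 = 24*sqrt(-172) + 16900 = 24*(2*I*sqrt(43)) + 16900 = 48*I*sqrt(43) + 16900 = 16900 + 48*I*sqrt(43)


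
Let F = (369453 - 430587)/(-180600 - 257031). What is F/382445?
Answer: 20378/55789929265 ≈ 3.6526e-7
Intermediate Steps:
F = 20378/145877 (F = -61134/(-437631) = -61134*(-1/437631) = 20378/145877 ≈ 0.13969)
F/382445 = (20378/145877)/382445 = (20378/145877)*(1/382445) = 20378/55789929265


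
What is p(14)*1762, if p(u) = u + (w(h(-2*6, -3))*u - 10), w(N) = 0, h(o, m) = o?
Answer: 7048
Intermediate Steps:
p(u) = -10 + u (p(u) = u + (0*u - 10) = u + (0 - 10) = u - 10 = -10 + u)
p(14)*1762 = (-10 + 14)*1762 = 4*1762 = 7048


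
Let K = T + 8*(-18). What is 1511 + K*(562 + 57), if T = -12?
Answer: -95053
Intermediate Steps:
K = -156 (K = -12 + 8*(-18) = -12 - 144 = -156)
1511 + K*(562 + 57) = 1511 - 156*(562 + 57) = 1511 - 156*619 = 1511 - 96564 = -95053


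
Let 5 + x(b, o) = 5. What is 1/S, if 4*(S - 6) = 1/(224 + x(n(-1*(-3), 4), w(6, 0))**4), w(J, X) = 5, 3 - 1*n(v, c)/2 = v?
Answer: 896/5377 ≈ 0.16664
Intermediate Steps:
n(v, c) = 6 - 2*v
x(b, o) = 0 (x(b, o) = -5 + 5 = 0)
S = 5377/896 (S = 6 + 1/(4*(224 + 0**4)) = 6 + 1/(4*(224 + 0)) = 6 + (1/4)/224 = 6 + (1/4)*(1/224) = 6 + 1/896 = 5377/896 ≈ 6.0011)
1/S = 1/(5377/896) = 896/5377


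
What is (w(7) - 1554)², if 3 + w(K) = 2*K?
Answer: 2380849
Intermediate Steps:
w(K) = -3 + 2*K
(w(7) - 1554)² = ((-3 + 2*7) - 1554)² = ((-3 + 14) - 1554)² = (11 - 1554)² = (-1543)² = 2380849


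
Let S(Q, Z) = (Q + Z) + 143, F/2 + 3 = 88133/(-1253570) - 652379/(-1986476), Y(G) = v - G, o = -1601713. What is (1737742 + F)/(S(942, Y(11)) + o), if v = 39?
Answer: -1081822098585391741/996448215735898000 ≈ -1.0857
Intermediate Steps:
Y(G) = 39 - G
F = -3413915752119/622546679830 (F = -6 + 2*(88133/(-1253570) - 652379/(-1986476)) = -6 + 2*(88133*(-1/1253570) - 652379*(-1/1986476)) = -6 + 2*(-88133/1253570 + 652379/1986476) = -6 + 2*(321364326861/1245093359660) = -6 + 321364326861/622546679830 = -3413915752119/622546679830 ≈ -5.4838)
S(Q, Z) = 143 + Q + Z
(1737742 + F)/(S(942, Y(11)) + o) = (1737742 - 3413915752119/622546679830)/((143 + 942 + (39 - 1*11)) - 1601713) = 1081822098585391741/(622546679830*((143 + 942 + (39 - 11)) - 1601713)) = 1081822098585391741/(622546679830*((143 + 942 + 28) - 1601713)) = 1081822098585391741/(622546679830*(1113 - 1601713)) = (1081822098585391741/622546679830)/(-1600600) = (1081822098585391741/622546679830)*(-1/1600600) = -1081822098585391741/996448215735898000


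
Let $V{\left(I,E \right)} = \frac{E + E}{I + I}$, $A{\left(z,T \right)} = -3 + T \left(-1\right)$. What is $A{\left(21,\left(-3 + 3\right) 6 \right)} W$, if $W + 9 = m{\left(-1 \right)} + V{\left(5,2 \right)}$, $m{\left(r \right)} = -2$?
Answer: $\frac{159}{5} \approx 31.8$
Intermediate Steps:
$A{\left(z,T \right)} = -3 - T$
$V{\left(I,E \right)} = \frac{E}{I}$ ($V{\left(I,E \right)} = \frac{2 E}{2 I} = 2 E \frac{1}{2 I} = \frac{E}{I}$)
$W = - \frac{53}{5}$ ($W = -9 - \left(2 - \frac{2}{5}\right) = -9 + \left(-2 + 2 \cdot \frac{1}{5}\right) = -9 + \left(-2 + \frac{2}{5}\right) = -9 - \frac{8}{5} = - \frac{53}{5} \approx -10.6$)
$A{\left(21,\left(-3 + 3\right) 6 \right)} W = \left(-3 - \left(-3 + 3\right) 6\right) \left(- \frac{53}{5}\right) = \left(-3 - 0 \cdot 6\right) \left(- \frac{53}{5}\right) = \left(-3 - 0\right) \left(- \frac{53}{5}\right) = \left(-3 + 0\right) \left(- \frac{53}{5}\right) = \left(-3\right) \left(- \frac{53}{5}\right) = \frac{159}{5}$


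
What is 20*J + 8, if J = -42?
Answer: -832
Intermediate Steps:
20*J + 8 = 20*(-42) + 8 = -840 + 8 = -832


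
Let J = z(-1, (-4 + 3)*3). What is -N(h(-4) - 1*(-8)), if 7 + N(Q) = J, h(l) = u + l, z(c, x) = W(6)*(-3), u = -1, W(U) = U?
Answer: 25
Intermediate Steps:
z(c, x) = -18 (z(c, x) = 6*(-3) = -18)
J = -18
h(l) = -1 + l
N(Q) = -25 (N(Q) = -7 - 18 = -25)
-N(h(-4) - 1*(-8)) = -1*(-25) = 25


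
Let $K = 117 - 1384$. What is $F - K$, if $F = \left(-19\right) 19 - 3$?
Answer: $903$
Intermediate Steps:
$F = -364$ ($F = -361 - 3 = -364$)
$K = -1267$ ($K = 117 - 1384 = -1267$)
$F - K = -364 - -1267 = -364 + 1267 = 903$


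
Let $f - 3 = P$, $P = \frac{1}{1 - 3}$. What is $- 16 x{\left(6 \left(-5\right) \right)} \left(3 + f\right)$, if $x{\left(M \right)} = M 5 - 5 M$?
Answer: $0$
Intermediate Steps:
$P = - \frac{1}{2}$ ($P = \frac{1}{-2} = - \frac{1}{2} \approx -0.5$)
$f = \frac{5}{2}$ ($f = 3 - \frac{1}{2} = \frac{5}{2} \approx 2.5$)
$x{\left(M \right)} = 0$ ($x{\left(M \right)} = 5 M - 5 M = 0$)
$- 16 x{\left(6 \left(-5\right) \right)} \left(3 + f\right) = - 16 \cdot 0 \left(3 + \frac{5}{2}\right) = - 16 \cdot 0 \cdot \frac{11}{2} = \left(-16\right) 0 = 0$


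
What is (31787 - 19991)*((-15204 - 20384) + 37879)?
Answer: 27024636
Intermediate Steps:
(31787 - 19991)*((-15204 - 20384) + 37879) = 11796*(-35588 + 37879) = 11796*2291 = 27024636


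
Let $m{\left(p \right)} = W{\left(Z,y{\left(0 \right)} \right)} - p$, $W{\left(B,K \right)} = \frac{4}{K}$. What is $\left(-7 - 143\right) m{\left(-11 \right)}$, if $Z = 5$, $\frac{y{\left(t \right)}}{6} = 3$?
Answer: $- \frac{5050}{3} \approx -1683.3$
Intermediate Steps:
$y{\left(t \right)} = 18$ ($y{\left(t \right)} = 6 \cdot 3 = 18$)
$m{\left(p \right)} = \frac{2}{9} - p$ ($m{\left(p \right)} = \frac{4}{18} - p = 4 \cdot \frac{1}{18} - p = \frac{2}{9} - p$)
$\left(-7 - 143\right) m{\left(-11 \right)} = \left(-7 - 143\right) \left(\frac{2}{9} - -11\right) = - 150 \left(\frac{2}{9} + 11\right) = \left(-150\right) \frac{101}{9} = - \frac{5050}{3}$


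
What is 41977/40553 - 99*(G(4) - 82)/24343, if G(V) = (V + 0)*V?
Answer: 116983583/89743789 ≈ 1.3035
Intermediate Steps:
G(V) = V² (G(V) = V*V = V²)
41977/40553 - 99*(G(4) - 82)/24343 = 41977/40553 - 99*(4² - 82)/24343 = 41977*(1/40553) - 99*(16 - 82)*(1/24343) = 41977/40553 - 99*(-66)*(1/24343) = 41977/40553 + 6534*(1/24343) = 41977/40553 + 594/2213 = 116983583/89743789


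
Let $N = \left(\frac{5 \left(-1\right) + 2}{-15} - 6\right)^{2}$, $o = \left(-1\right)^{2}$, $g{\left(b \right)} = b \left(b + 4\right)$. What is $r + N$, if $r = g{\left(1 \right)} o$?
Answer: $\frac{966}{25} \approx 38.64$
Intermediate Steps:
$g{\left(b \right)} = b \left(4 + b\right)$
$o = 1$
$r = 5$ ($r = 1 \left(4 + 1\right) 1 = 1 \cdot 5 \cdot 1 = 5 \cdot 1 = 5$)
$N = \frac{841}{25}$ ($N = \left(\left(-5 + 2\right) \left(- \frac{1}{15}\right) - 6\right)^{2} = \left(\left(-3\right) \left(- \frac{1}{15}\right) - 6\right)^{2} = \left(\frac{1}{5} - 6\right)^{2} = \left(- \frac{29}{5}\right)^{2} = \frac{841}{25} \approx 33.64$)
$r + N = 5 + \frac{841}{25} = \frac{966}{25}$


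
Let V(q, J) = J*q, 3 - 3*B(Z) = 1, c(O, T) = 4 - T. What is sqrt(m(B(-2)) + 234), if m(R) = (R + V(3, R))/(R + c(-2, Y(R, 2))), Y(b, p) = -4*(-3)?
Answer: sqrt(28270)/11 ≈ 15.285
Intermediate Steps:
Y(b, p) = 12
B(Z) = 2/3 (B(Z) = 1 - 1/3*1 = 1 - 1/3 = 2/3)
m(R) = 4*R/(-8 + R) (m(R) = (R + R*3)/(R + (4 - 1*12)) = (R + 3*R)/(R + (4 - 12)) = (4*R)/(R - 8) = (4*R)/(-8 + R) = 4*R/(-8 + R))
sqrt(m(B(-2)) + 234) = sqrt(4*(2/3)/(-8 + 2/3) + 234) = sqrt(4*(2/3)/(-22/3) + 234) = sqrt(4*(2/3)*(-3/22) + 234) = sqrt(-4/11 + 234) = sqrt(2570/11) = sqrt(28270)/11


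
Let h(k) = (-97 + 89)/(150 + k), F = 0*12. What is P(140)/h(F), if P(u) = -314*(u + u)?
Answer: 1648500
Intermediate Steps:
P(u) = -628*u
F = 0
h(k) = -8/(150 + k)
P(140)/h(F) = (-628*140)/((-8/(150 + 0))) = -87920/((-8/150)) = -87920/((-8*1/150)) = -87920/(-4/75) = -87920*(-75/4) = 1648500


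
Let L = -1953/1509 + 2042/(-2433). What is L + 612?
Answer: 746353979/1223799 ≈ 609.87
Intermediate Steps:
L = -2611009/1223799 (L = -1953*1/1509 + 2042*(-1/2433) = -651/503 - 2042/2433 = -2611009/1223799 ≈ -2.1335)
L + 612 = -2611009/1223799 + 612 = 746353979/1223799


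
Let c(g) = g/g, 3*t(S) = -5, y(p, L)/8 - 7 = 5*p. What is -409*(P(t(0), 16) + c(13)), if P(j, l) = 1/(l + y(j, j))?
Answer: -7771/16 ≈ -485.69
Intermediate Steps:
y(p, L) = 56 + 40*p (y(p, L) = 56 + 8*(5*p) = 56 + 40*p)
t(S) = -5/3 (t(S) = (⅓)*(-5) = -5/3)
c(g) = 1
P(j, l) = 1/(56 + l + 40*j) (P(j, l) = 1/(l + (56 + 40*j)) = 1/(56 + l + 40*j))
-409*(P(t(0), 16) + c(13)) = -409*(1/(56 + 16 + 40*(-5/3)) + 1) = -409*(1/(56 + 16 - 200/3) + 1) = -409*(1/(16/3) + 1) = -409*(3/16 + 1) = -409*19/16 = -7771/16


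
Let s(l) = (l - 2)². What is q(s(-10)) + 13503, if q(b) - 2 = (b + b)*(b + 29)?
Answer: 63329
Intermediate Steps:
s(l) = (-2 + l)²
q(b) = 2 + 2*b*(29 + b) (q(b) = 2 + (b + b)*(b + 29) = 2 + (2*b)*(29 + b) = 2 + 2*b*(29 + b))
q(s(-10)) + 13503 = (2 + 2*((-2 - 10)²)² + 58*(-2 - 10)²) + 13503 = (2 + 2*((-12)²)² + 58*(-12)²) + 13503 = (2 + 2*144² + 58*144) + 13503 = (2 + 2*20736 + 8352) + 13503 = (2 + 41472 + 8352) + 13503 = 49826 + 13503 = 63329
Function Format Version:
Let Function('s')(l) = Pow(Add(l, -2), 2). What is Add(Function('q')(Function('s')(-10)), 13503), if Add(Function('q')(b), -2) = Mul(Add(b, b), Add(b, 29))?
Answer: 63329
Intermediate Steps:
Function('s')(l) = Pow(Add(-2, l), 2)
Function('q')(b) = Add(2, Mul(2, b, Add(29, b))) (Function('q')(b) = Add(2, Mul(Add(b, b), Add(b, 29))) = Add(2, Mul(Mul(2, b), Add(29, b))) = Add(2, Mul(2, b, Add(29, b))))
Add(Function('q')(Function('s')(-10)), 13503) = Add(Add(2, Mul(2, Pow(Pow(Add(-2, -10), 2), 2)), Mul(58, Pow(Add(-2, -10), 2))), 13503) = Add(Add(2, Mul(2, Pow(Pow(-12, 2), 2)), Mul(58, Pow(-12, 2))), 13503) = Add(Add(2, Mul(2, Pow(144, 2)), Mul(58, 144)), 13503) = Add(Add(2, Mul(2, 20736), 8352), 13503) = Add(Add(2, 41472, 8352), 13503) = Add(49826, 13503) = 63329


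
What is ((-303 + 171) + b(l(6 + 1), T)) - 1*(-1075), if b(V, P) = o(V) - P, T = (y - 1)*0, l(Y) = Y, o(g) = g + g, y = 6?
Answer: 957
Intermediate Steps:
o(g) = 2*g
T = 0 (T = (6 - 1)*0 = 5*0 = 0)
b(V, P) = -P + 2*V (b(V, P) = 2*V - P = -P + 2*V)
((-303 + 171) + b(l(6 + 1), T)) - 1*(-1075) = ((-303 + 171) + (-1*0 + 2*(6 + 1))) - 1*(-1075) = (-132 + (0 + 2*7)) + 1075 = (-132 + (0 + 14)) + 1075 = (-132 + 14) + 1075 = -118 + 1075 = 957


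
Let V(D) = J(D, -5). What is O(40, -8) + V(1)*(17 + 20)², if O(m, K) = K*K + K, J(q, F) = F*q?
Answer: -6789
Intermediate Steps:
V(D) = -5*D
O(m, K) = K + K² (O(m, K) = K² + K = K + K²)
O(40, -8) + V(1)*(17 + 20)² = -8*(1 - 8) + (-5*1)*(17 + 20)² = -8*(-7) - 5*37² = 56 - 5*1369 = 56 - 6845 = -6789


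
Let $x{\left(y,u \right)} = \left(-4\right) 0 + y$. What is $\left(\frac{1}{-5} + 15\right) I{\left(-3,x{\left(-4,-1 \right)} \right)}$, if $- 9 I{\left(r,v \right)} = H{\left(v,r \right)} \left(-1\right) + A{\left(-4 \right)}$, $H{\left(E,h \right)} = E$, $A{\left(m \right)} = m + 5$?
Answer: $- \frac{74}{9} \approx -8.2222$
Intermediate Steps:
$A{\left(m \right)} = 5 + m$
$x{\left(y,u \right)} = y$ ($x{\left(y,u \right)} = 0 + y = y$)
$I{\left(r,v \right)} = - \frac{1}{9} + \frac{v}{9}$ ($I{\left(r,v \right)} = - \frac{v \left(-1\right) + \left(5 - 4\right)}{9} = - \frac{- v + 1}{9} = - \frac{1 - v}{9} = - \frac{1}{9} + \frac{v}{9}$)
$\left(\frac{1}{-5} + 15\right) I{\left(-3,x{\left(-4,-1 \right)} \right)} = \left(\frac{1}{-5} + 15\right) \left(- \frac{1}{9} + \frac{1}{9} \left(-4\right)\right) = \left(- \frac{1}{5} + 15\right) \left(- \frac{1}{9} - \frac{4}{9}\right) = \frac{74}{5} \left(- \frac{5}{9}\right) = - \frac{74}{9}$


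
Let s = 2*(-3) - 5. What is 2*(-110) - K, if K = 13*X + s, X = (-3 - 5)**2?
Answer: -1041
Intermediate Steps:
X = 64 (X = (-8)**2 = 64)
s = -11 (s = -6 - 5 = -11)
K = 821 (K = 13*64 - 11 = 832 - 11 = 821)
2*(-110) - K = 2*(-110) - 1*821 = -220 - 821 = -1041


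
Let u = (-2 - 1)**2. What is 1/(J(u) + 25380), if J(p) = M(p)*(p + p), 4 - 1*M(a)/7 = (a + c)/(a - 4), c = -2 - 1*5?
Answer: 5/129168 ≈ 3.8709e-5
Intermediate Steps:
c = -7 (c = -2 - 5 = -7)
M(a) = 28 - 7*(-7 + a)/(-4 + a) (M(a) = 28 - 7*(a - 7)/(a - 4) = 28 - 7*(-7 + a)/(-4 + a))
u = 9 (u = (-3)**2 = 9)
J(p) = 42*p*(-3 + p)/(-4 + p) (J(p) = (21*(-3 + p)/(-4 + p))*(p + p) = (21*(-3 + p)/(-4 + p))*(2*p) = 42*p*(-3 + p)/(-4 + p))
1/(J(u) + 25380) = 1/(42*9*(-3 + 9)/(-4 + 9) + 25380) = 1/(42*9*6/5 + 25380) = 1/(42*9*(1/5)*6 + 25380) = 1/(2268/5 + 25380) = 1/(129168/5) = 5/129168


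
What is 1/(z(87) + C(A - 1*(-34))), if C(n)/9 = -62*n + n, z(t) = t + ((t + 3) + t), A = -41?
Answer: 1/4107 ≈ 0.00024349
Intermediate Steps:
z(t) = 3 + 3*t (z(t) = t + ((3 + t) + t) = t + (3 + 2*t) = 3 + 3*t)
C(n) = -549*n (C(n) = 9*(-62*n + n) = 9*(-61*n) = -549*n)
1/(z(87) + C(A - 1*(-34))) = 1/((3 + 3*87) - 549*(-41 - 1*(-34))) = 1/((3 + 261) - 549*(-41 + 34)) = 1/(264 - 549*(-7)) = 1/(264 + 3843) = 1/4107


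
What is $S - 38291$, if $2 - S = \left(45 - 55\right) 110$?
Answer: $-37189$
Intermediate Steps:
$S = 1102$ ($S = 2 - \left(45 - 55\right) 110 = 2 - \left(-10\right) 110 = 2 - -1100 = 2 + 1100 = 1102$)
$S - 38291 = 1102 - 38291 = -37189$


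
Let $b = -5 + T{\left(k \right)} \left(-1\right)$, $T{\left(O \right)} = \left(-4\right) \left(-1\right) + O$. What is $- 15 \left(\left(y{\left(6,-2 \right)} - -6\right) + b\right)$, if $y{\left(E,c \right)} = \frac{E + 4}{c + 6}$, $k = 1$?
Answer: $\frac{45}{2} \approx 22.5$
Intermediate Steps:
$y{\left(E,c \right)} = \frac{4 + E}{6 + c}$
$T{\left(O \right)} = 4 + O$
$b = -10$ ($b = -5 + \left(4 + 1\right) \left(-1\right) = -5 + 5 \left(-1\right) = -5 - 5 = -10$)
$- 15 \left(\left(y{\left(6,-2 \right)} - -6\right) + b\right) = - 15 \left(\left(\frac{4 + 6}{6 - 2} - -6\right) - 10\right) = - 15 \left(\left(\frac{1}{4} \cdot 10 + 6\right) - 10\right) = - 15 \left(\left(\frac{5}{2} + 6\right) - 10\right) = - 15 \left(\frac{17}{2} - 10\right) = \left(-15\right) \left(- \frac{3}{2}\right) = \frac{45}{2}$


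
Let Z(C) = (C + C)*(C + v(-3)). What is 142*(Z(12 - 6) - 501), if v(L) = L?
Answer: -66030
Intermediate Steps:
Z(C) = 2*C*(-3 + C) (Z(C) = (C + C)*(C - 3) = (2*C)*(-3 + C) = 2*C*(-3 + C))
142*(Z(12 - 6) - 501) = 142*(2*(12 - 6)*(-3 + (12 - 6)) - 501) = 142*(2*6*(-3 + 6) - 501) = 142*(2*6*3 - 501) = 142*(36 - 501) = 142*(-465) = -66030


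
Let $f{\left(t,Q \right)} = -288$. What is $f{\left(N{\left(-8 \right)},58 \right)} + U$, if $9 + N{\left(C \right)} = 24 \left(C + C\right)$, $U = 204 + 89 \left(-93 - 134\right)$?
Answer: $-20287$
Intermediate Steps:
$U = -19999$ ($U = 204 + 89 \left(-227\right) = 204 - 20203 = -19999$)
$N{\left(C \right)} = -9 + 48 C$ ($N{\left(C \right)} = -9 + 24 \left(C + C\right) = -9 + 24 \cdot 2 C = -9 + 48 C$)
$f{\left(N{\left(-8 \right)},58 \right)} + U = -288 - 19999 = -20287$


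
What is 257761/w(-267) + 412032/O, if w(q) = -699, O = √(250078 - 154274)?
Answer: -257761/699 + 206016*√23951/23951 ≈ 962.43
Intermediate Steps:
O = 2*√23951 (O = √95804 = 2*√23951 ≈ 309.52)
257761/w(-267) + 412032/O = 257761/(-699) + 412032/((2*√23951)) = 257761*(-1/699) + 412032*(√23951/47902) = -257761/699 + 206016*√23951/23951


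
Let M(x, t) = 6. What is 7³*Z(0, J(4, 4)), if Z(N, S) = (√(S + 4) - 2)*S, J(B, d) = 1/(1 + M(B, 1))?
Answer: -98 + 7*√203 ≈ 1.7346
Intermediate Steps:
J(B, d) = ⅐ (J(B, d) = 1/(1 + 6) = 1/7 = ⅐)
Z(N, S) = S*(-2 + √(4 + S)) (Z(N, S) = (√(4 + S) - 2)*S = (-2 + √(4 + S))*S = S*(-2 + √(4 + S)))
7³*Z(0, J(4, 4)) = 7³*((-2 + √(4 + ⅐))/7) = 343*((-2 + √(29/7))/7) = 343*((-2 + √203/7)/7) = 343*(-2/7 + √203/49) = -98 + 7*√203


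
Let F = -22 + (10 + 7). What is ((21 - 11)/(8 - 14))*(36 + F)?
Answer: -155/3 ≈ -51.667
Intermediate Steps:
F = -5 (F = -22 + 17 = -5)
((21 - 11)/(8 - 14))*(36 + F) = ((21 - 11)/(8 - 14))*(36 - 5) = (10/(-6))*31 = (10*(-1/6))*31 = -5/3*31 = -155/3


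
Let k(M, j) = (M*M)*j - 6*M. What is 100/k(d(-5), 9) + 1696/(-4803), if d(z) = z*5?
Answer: -41396/123277 ≈ -0.33580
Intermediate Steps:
d(z) = 5*z
k(M, j) = -6*M + j*M² (k(M, j) = M²*j - 6*M = j*M² - 6*M = -6*M + j*M²)
100/k(d(-5), 9) + 1696/(-4803) = 100/(((5*(-5))*(-6 + (5*(-5))*9))) + 1696/(-4803) = 100/((-25*(-6 - 25*9))) + 1696*(-1/4803) = 100/((-25*(-6 - 225))) - 1696/4803 = 100/((-25*(-231))) - 1696/4803 = 100/5775 - 1696/4803 = 100*(1/5775) - 1696/4803 = 4/231 - 1696/4803 = -41396/123277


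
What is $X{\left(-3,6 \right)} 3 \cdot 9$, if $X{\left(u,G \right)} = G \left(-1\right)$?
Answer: $-162$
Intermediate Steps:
$X{\left(u,G \right)} = - G$
$X{\left(-3,6 \right)} 3 \cdot 9 = \left(-1\right) 6 \cdot 3 \cdot 9 = \left(-6\right) 3 \cdot 9 = \left(-18\right) 9 = -162$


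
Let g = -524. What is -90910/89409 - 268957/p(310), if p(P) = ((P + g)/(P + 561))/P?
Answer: 3246489041909695/9566763 ≈ 3.3935e+8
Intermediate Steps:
p(P) = (-524 + P)/(P*(561 + P)) (p(P) = ((P - 524)/(P + 561))/P = ((-524 + P)/(561 + P))/P = (-524 + P)/(P*(561 + P)))
-90910/89409 - 268957/p(310) = -90910/89409 - 268957*310*(561 + 310)/(-524 + 310) = -90910*1/89409 - 268957/((1/310)*(-214)/871) = -90910/89409 - 268957/((1/310)*(1/871)*(-214)) = -90910/89409 - 268957/(-107/135005) = -90910/89409 - 268957*(-135005/107) = -90910/89409 + 36310539785/107 = 3246489041909695/9566763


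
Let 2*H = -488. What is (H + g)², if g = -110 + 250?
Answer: 10816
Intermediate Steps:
g = 140
H = -244 (H = (½)*(-488) = -244)
(H + g)² = (-244 + 140)² = (-104)² = 10816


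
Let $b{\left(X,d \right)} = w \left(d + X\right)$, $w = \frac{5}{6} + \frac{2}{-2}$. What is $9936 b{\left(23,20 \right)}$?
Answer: $-71208$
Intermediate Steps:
$w = - \frac{1}{6}$ ($w = 5 \cdot \frac{1}{6} + 2 \left(- \frac{1}{2}\right) = \frac{5}{6} - 1 = - \frac{1}{6} \approx -0.16667$)
$b{\left(X,d \right)} = - \frac{X}{6} - \frac{d}{6}$ ($b{\left(X,d \right)} = - \frac{d + X}{6} = - \frac{X + d}{6} = - \frac{X}{6} - \frac{d}{6}$)
$9936 b{\left(23,20 \right)} = 9936 \left(\left(- \frac{1}{6}\right) 23 - \frac{10}{3}\right) = 9936 \left(- \frac{23}{6} - \frac{10}{3}\right) = 9936 \left(- \frac{43}{6}\right) = -71208$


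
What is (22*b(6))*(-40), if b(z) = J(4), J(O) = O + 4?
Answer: -7040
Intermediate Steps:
J(O) = 4 + O
b(z) = 8 (b(z) = 4 + 4 = 8)
(22*b(6))*(-40) = (22*8)*(-40) = 176*(-40) = -7040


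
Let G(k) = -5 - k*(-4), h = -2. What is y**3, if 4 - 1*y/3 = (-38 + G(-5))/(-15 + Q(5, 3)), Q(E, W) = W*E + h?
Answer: -4492125/8 ≈ -5.6152e+5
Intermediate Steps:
G(k) = -5 + 4*k (G(k) = -5 - (-4)*k = -5 + 4*k)
Q(E, W) = -2 + E*W (Q(E, W) = W*E - 2 = E*W - 2 = -2 + E*W)
y = -165/2 (y = 12 - 3*(-38 + (-5 + 4*(-5)))/(-15 + (-2 + 5*3)) = 12 - 3*(-38 + (-5 - 20))/(-15 + (-2 + 15)) = 12 - 3*(-38 - 25)/(-15 + 13) = 12 - (-189)/(-2) = 12 - (-189)*(-1)/2 = 12 - 3*63/2 = 12 - 189/2 = -165/2 ≈ -82.500)
y**3 = (-165/2)**3 = -4492125/8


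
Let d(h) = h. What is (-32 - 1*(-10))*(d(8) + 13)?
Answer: -462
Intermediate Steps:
(-32 - 1*(-10))*(d(8) + 13) = (-32 - 1*(-10))*(8 + 13) = (-32 + 10)*21 = -22*21 = -462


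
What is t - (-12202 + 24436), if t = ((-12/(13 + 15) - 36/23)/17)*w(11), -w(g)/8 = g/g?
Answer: -33481890/2737 ≈ -12233.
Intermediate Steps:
w(g) = -8 (w(g) = -8*g/g = -8*1 = -8)
t = 2568/2737 (t = ((-12/(13 + 15) - 36/23)/17)*(-8) = ((-12/28 - 36*1/23)*(1/17))*(-8) = ((-12*1/28 - 36/23)*(1/17))*(-8) = ((-3/7 - 36/23)*(1/17))*(-8) = -321/161*1/17*(-8) = -321/2737*(-8) = 2568/2737 ≈ 0.93825)
t - (-12202 + 24436) = 2568/2737 - (-12202 + 24436) = 2568/2737 - 1*12234 = 2568/2737 - 12234 = -33481890/2737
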